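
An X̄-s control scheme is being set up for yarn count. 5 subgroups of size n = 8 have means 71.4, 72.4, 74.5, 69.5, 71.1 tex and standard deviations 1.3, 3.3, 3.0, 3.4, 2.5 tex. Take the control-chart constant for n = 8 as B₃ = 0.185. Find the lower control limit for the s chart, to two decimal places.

s̄ = (1.3 + 3.3 + 3.0 + 3.4 + 2.5) / 5 = 2.7000
LCL_s = B₃·s̄ = 0.185 × 2.7000 = 0.4995

0.50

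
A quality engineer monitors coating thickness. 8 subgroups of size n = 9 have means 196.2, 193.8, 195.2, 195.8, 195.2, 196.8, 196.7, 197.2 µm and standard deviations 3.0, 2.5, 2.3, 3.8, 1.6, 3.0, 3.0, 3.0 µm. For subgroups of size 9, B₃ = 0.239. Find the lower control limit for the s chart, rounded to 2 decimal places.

0.66

s̄ = (3.0 + 2.5 + 2.3 + 3.8 + 1.6 + 3.0 + 3.0 + 3.0) / 8 = 2.7750
LCL_s = B₃·s̄ = 0.239 × 2.7750 = 0.6632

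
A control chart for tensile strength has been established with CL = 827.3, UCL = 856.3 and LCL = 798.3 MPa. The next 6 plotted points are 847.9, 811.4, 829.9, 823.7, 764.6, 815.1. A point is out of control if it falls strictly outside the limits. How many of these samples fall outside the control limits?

1

Compare each point to [798.3, 856.3]: sample 5 = 764.6 < LCL.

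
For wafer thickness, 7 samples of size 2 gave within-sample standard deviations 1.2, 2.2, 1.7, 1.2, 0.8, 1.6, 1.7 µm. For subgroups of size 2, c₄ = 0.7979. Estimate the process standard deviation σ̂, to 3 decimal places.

1.862

s̄ = (1.2 + 2.2 + 1.7 + 1.2 + 0.8 + 1.6 + 1.7) / 7 = 1.4857
σ̂ = s̄ / c₄ = 1.4857 / 0.7979 = 1.8620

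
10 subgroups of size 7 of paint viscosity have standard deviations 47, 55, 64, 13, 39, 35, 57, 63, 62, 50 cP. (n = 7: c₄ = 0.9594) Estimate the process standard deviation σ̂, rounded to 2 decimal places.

s̄ = (47 + 55 + 64 + 13 + 39 + 35 + 57 + 63 + 62 + 50) / 10 = 48.5000
σ̂ = s̄ / c₄ = 48.5000 / 0.9594 = 50.5524

50.55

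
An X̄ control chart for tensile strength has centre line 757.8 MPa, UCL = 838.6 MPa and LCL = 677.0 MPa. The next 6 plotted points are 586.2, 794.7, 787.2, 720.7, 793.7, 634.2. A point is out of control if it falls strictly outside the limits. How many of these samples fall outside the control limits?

Compare each point to [677.0, 838.6]: sample 1 = 586.2 < LCL; sample 6 = 634.2 < LCL.

2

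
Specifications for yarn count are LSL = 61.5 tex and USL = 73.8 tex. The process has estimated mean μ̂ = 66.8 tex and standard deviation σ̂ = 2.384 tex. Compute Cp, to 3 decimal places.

Cp = (USL − LSL) / (6σ̂) = (73.8 − 61.5) / (6 × 2.384) = 12.3000 / 14.3040 = 0.8599

0.860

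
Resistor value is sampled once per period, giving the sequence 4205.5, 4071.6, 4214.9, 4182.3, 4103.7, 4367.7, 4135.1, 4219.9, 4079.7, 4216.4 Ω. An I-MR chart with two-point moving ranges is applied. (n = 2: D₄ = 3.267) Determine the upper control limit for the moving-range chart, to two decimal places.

452.55

Moving ranges: 133.9, 143.3, 32.6, 78.6, 264.0, 232.6, 84.8, 140.2, 136.7; M̄R̄ = 1246.7000 / 9 = 138.5222
UCL_MR = D₄·M̄R̄ = 3.267 × 138.5222 = 452.5521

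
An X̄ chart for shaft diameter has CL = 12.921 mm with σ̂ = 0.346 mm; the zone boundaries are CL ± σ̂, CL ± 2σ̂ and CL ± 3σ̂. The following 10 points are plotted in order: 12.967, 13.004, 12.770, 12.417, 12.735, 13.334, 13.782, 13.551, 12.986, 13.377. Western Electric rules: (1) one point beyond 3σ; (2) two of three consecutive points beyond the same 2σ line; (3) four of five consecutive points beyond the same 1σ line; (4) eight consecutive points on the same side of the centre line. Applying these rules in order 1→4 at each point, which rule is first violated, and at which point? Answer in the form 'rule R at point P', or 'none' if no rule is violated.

Zone of each point (C = within 1σ̂, B = 1σ̂–2σ̂, A = 2σ̂–3σ̂, * = beyond 3σ̂; sign = side of CL): 1:+C, 2:+C, 3:-C, 4:-B, 5:-C, 6:+B, 7:+A, 8:+B, 9:+C, 10:+B
Rule 3 (four of five consecutive points beyond the same 1σ limit) is satisfied at point 10.

rule 3 at point 10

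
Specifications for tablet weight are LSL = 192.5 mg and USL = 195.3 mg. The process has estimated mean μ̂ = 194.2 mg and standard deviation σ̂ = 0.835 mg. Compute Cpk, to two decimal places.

Cpu = (USL − μ̂) / (3σ̂) = (195.3 − 194.2) / (3 × 0.835) = 0.4391; Cpl = (μ̂ − LSL) / (3σ̂) = (194.2 − 192.5) / (3 × 0.835) = 0.6786; Cpk = min(Cpu, Cpl) = 0.4391

0.44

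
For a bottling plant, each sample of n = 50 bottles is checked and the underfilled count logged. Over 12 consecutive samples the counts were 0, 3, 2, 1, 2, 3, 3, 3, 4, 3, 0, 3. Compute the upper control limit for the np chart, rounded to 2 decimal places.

p̄ = Σdᵢ / (k·n) = 27 / (12 × 50) = 0.04500
UCL = np̄ + 3·√(np̄(1−p̄)) = 2.2500 + 3 × √(2.2500×0.95500) = 2.2500 + 3 × 1.4659 = 6.6476

6.65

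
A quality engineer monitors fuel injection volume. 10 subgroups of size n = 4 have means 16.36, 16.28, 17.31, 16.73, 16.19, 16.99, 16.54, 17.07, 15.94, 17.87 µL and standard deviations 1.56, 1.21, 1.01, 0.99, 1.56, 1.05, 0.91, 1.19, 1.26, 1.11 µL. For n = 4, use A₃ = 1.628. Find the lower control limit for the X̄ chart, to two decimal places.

14.80

X̄̄ = (16.36 + 16.28 + 17.31 + 16.73 + 16.19 + 16.99 + 16.54 + 17.07 + 15.94 + 17.87) / 10 = 16.7280
s̄ = (1.56 + 1.21 + 1.01 + 0.99 + 1.56 + 1.05 + 0.91 + 1.19 + 1.26 + 1.11) / 10 = 1.1850
LCL = X̄̄ − A₃·s̄ = 16.7280 − 1.628 × 1.1850 = 14.7988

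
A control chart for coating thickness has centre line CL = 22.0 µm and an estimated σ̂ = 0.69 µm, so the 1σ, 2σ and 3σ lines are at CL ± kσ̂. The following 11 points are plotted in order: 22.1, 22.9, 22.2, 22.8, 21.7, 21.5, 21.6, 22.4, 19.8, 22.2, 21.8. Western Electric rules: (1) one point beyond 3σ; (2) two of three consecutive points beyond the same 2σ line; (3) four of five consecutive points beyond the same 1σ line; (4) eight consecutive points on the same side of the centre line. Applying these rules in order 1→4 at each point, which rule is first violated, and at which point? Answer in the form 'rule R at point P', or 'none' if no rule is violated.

rule 1 at point 9

Zone of each point (C = within 1σ̂, B = 1σ̂–2σ̂, A = 2σ̂–3σ̂, * = beyond 3σ̂; sign = side of CL): 1:+C, 2:+B, 3:+C, 4:+B, 5:-C, 6:-C, 7:-C, 8:+C, 9:-*, 10:+C, 11:-C
Rule 1 (one point beyond the 3σ limits) is satisfied at point 9.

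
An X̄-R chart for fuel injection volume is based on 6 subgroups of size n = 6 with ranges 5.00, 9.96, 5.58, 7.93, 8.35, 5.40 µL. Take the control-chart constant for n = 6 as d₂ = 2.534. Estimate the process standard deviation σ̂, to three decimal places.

2.777

R̄ = (5.00 + 9.96 + 5.58 + 7.93 + 8.35 + 5.40) / 6 = 7.0367
σ̂ = R̄ / d₂ = 7.0367 / 2.534 = 2.7769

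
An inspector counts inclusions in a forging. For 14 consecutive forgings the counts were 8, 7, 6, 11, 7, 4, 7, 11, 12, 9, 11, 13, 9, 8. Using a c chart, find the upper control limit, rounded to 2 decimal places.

c̄ = (8 + 7 + 6 + 11 + 7 + 4 + 7 + 11 + 12 + 9 + 11 + 13 + 9 + 8) / 14 = 123 / 14 = 8.7857
UCL = c̄ + 3√c̄ = 8.7857 + 3 × √8.7857 = 8.7857 + 3 × 2.9641 = 17.6779

17.68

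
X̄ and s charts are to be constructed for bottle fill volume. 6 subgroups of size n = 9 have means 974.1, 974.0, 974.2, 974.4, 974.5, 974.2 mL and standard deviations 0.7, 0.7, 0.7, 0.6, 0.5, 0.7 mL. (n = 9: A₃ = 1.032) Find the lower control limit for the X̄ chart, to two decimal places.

973.56

X̄̄ = (974.1 + 974.0 + 974.2 + 974.4 + 974.5 + 974.2) / 6 = 974.2333
s̄ = (0.7 + 0.7 + 0.7 + 0.6 + 0.5 + 0.7) / 6 = 0.6500
LCL = X̄̄ − A₃·s̄ = 974.2333 − 1.032 × 0.6500 = 973.5625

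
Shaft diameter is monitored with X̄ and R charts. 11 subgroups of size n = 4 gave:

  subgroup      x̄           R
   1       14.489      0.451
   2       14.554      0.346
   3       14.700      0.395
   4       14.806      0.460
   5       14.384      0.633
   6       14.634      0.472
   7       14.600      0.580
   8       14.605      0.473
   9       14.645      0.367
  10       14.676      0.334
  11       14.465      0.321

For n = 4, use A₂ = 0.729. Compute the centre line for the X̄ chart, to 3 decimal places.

X̄̄ = (14.489 + 14.554 + 14.700 + 14.806 + 14.384 + 14.634 + 14.600 + 14.605 + 14.645 + 14.676 + 14.465) / 11 = 160.5580 / 11 = 14.5962
CL = X̄̄ = 14.5962

14.596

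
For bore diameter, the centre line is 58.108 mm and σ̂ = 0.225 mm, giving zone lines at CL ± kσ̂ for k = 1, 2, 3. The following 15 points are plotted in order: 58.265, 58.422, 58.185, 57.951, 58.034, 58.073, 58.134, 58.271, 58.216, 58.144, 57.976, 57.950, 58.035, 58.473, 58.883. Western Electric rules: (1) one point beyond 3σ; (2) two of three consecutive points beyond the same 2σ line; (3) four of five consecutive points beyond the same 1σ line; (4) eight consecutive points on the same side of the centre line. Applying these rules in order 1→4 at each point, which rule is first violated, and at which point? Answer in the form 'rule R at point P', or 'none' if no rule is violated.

rule 1 at point 15

Zone of each point (C = within 1σ̂, B = 1σ̂–2σ̂, A = 2σ̂–3σ̂, * = beyond 3σ̂; sign = side of CL): 1:+C, 2:+B, 3:+C, 4:-C, 5:-C, 6:-C, 7:+C, 8:+C, 9:+C, 10:+C, 11:-C, 12:-C, 13:-C, 14:+B, 15:+*
Rule 1 (one point beyond the 3σ limits) is satisfied at point 15.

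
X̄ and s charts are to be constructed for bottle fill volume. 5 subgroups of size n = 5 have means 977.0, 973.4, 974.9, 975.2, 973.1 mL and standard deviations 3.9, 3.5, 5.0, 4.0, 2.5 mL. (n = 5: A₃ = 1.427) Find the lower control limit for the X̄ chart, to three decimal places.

X̄̄ = (977.0 + 973.4 + 974.9 + 975.2 + 973.1) / 5 = 974.7200
s̄ = (3.9 + 3.5 + 5.0 + 4.0 + 2.5) / 5 = 3.7800
LCL = X̄̄ − A₃·s̄ = 974.7200 − 1.427 × 3.7800 = 969.3259

969.326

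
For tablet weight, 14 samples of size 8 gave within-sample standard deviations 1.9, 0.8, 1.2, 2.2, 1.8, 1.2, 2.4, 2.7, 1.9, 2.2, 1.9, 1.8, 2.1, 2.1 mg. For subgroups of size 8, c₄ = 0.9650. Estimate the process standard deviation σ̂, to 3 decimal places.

s̄ = (1.9 + 0.8 + 1.2 + 2.2 + 1.8 + 1.2 + 2.4 + 2.7 + 1.9 + 2.2 + 1.9 + 1.8 + 2.1 + 2.1) / 14 = 1.8714
σ̂ = s̄ / c₄ = 1.8714 / 0.9650 = 1.9393

1.939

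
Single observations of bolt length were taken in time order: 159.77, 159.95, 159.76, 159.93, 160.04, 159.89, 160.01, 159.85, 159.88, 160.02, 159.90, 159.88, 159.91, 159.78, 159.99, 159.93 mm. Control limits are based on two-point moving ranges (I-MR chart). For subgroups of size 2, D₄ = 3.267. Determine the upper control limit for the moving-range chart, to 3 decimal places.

0.396

Moving ranges: 0.18, 0.19, 0.17, 0.11, 0.15, 0.12, 0.16, 0.03, 0.14, 0.12, 0.02, 0.03, 0.13, 0.21, 0.06; M̄R̄ = 1.8200 / 15 = 0.1213
UCL_MR = D₄·M̄R̄ = 3.267 × 0.1213 = 0.3964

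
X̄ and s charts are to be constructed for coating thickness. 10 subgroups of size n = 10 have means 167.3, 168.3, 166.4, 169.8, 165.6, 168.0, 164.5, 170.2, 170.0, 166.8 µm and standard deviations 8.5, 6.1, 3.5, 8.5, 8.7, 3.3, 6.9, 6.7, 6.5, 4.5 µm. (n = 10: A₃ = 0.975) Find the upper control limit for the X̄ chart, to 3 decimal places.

X̄̄ = (167.3 + 168.3 + 166.4 + 169.8 + 165.6 + 168.0 + 164.5 + 170.2 + 170.0 + 166.8) / 10 = 167.6900
s̄ = (8.5 + 6.1 + 3.5 + 8.5 + 8.7 + 3.3 + 6.9 + 6.7 + 6.5 + 4.5) / 10 = 6.3200
UCL = X̄̄ + A₃·s̄ = 167.6900 + 0.975 × 6.3200 = 173.8520

173.852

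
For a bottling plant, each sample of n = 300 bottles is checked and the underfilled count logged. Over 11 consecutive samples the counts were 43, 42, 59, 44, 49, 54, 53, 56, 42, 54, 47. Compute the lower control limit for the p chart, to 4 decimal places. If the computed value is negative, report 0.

p̄ = Σdᵢ / (k·n) = 543 / (11 × 300) = 0.16455
LCL = p̄ − 3·√(p̄(1−p̄)/n) = 0.16455 − 3 × 0.02141 = 0.10033

0.1003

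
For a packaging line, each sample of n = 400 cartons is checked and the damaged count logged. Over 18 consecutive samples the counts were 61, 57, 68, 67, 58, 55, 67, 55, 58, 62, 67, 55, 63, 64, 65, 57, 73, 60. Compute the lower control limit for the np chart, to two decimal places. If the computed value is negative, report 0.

p̄ = Σdᵢ / (k·n) = 1112 / (18 × 400) = 0.15444
LCL = np̄ − 3·√(np̄(1−p̄)) = 61.7778 − 3 × 7.2275 = 40.0953

40.10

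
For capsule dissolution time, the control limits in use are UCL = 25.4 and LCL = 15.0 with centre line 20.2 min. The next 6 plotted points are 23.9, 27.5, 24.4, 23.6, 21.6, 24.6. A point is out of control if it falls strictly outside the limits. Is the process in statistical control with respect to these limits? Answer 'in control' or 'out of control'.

Compare each point to [15.0, 25.4]: sample 2 = 27.5 > UCL.

out of control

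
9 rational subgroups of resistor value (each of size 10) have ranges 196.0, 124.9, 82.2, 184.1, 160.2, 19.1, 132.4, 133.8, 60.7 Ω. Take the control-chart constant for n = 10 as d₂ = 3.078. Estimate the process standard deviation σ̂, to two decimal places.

R̄ = (196.0 + 124.9 + 82.2 + 184.1 + 160.2 + 19.1 + 132.4 + 133.8 + 60.7) / 9 = 121.4889
σ̂ = R̄ / d₂ = 121.4889 / 3.078 = 39.4701

39.47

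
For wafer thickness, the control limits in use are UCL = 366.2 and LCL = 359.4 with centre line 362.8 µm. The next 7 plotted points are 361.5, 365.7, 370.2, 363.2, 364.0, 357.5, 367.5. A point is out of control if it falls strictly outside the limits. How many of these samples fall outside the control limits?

3

Compare each point to [359.4, 366.2]: sample 3 = 370.2 > UCL; sample 6 = 357.5 < LCL; sample 7 = 367.5 > UCL.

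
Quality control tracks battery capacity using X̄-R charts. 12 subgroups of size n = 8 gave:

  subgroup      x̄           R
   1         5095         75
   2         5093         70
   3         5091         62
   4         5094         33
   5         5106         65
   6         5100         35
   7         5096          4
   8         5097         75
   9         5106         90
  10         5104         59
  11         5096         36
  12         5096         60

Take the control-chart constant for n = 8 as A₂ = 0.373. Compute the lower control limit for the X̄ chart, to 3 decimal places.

X̄̄ = (5095 + 5093 + 5091 + 5094 + 5106 + 5100 + 5096 + 5097 + 5106 + 5104 + 5096 + 5096) / 12 = 61174.0000 / 12 = 5097.8333
R̄ = (75 + 70 + 62 + 33 + 65 + 35 + 4 + 75 + 90 + 59 + 36 + 60) / 12 = 664.0000 / 12 = 55.3333
LCL = X̄̄ − A₂·R̄ = 5097.8333 − 0.373 × 55.3333 = 5077.1940

5077.194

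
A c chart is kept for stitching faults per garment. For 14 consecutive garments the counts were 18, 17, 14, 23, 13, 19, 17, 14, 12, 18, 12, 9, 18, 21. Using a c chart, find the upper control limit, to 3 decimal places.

c̄ = (18 + 17 + 14 + 23 + 13 + 19 + 17 + 14 + 12 + 18 + 12 + 9 + 18 + 21) / 14 = 225 / 14 = 16.0714
UCL = c̄ + 3√c̄ = 16.0714 + 3 × √16.0714 = 16.0714 + 3 × 4.0089 = 28.0982

28.098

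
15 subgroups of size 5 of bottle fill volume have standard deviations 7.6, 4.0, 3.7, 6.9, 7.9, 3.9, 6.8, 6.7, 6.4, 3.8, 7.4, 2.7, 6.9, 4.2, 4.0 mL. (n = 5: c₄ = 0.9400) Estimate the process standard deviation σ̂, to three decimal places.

5.879

s̄ = (7.6 + 4.0 + 3.7 + 6.9 + 7.9 + 3.9 + 6.8 + 6.7 + 6.4 + 3.8 + 7.4 + 2.7 + 6.9 + 4.2 + 4.0) / 15 = 5.5267
σ̂ = s̄ / c₄ = 5.5267 / 0.9400 = 5.8794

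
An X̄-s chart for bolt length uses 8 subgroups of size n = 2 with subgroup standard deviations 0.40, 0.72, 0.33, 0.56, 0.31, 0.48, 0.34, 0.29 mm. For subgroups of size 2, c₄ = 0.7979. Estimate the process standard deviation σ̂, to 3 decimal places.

0.537

s̄ = (0.40 + 0.72 + 0.33 + 0.56 + 0.31 + 0.48 + 0.34 + 0.29) / 8 = 0.4288
σ̂ = s̄ / c₄ = 0.4288 / 0.7979 = 0.5373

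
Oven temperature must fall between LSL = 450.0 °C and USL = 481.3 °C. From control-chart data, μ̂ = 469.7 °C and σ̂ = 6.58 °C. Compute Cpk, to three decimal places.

0.588

Cpu = (USL − μ̂) / (3σ̂) = (481.3 − 469.7) / (3 × 6.58) = 0.5876; Cpl = (μ̂ − LSL) / (3σ̂) = (469.7 − 450.0) / (3 × 6.58) = 0.9980; Cpk = min(Cpu, Cpl) = 0.5876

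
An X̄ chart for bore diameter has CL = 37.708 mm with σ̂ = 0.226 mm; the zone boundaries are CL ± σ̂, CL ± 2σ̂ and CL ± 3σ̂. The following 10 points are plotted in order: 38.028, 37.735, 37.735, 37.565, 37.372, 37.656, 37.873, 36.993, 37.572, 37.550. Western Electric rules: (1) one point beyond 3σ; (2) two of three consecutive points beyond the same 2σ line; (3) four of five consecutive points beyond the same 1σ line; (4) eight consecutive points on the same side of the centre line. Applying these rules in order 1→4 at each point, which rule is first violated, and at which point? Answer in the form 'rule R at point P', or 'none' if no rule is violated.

Zone of each point (C = within 1σ̂, B = 1σ̂–2σ̂, A = 2σ̂–3σ̂, * = beyond 3σ̂; sign = side of CL): 1:+B, 2:+C, 3:+C, 4:-C, 5:-B, 6:-C, 7:+C, 8:-*, 9:-C, 10:-C
Rule 1 (one point beyond the 3σ limits) is satisfied at point 8.

rule 1 at point 8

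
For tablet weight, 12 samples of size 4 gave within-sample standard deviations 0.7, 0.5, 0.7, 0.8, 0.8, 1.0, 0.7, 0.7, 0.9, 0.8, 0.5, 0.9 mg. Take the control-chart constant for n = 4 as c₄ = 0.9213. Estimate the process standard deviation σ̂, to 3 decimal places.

s̄ = (0.7 + 0.5 + 0.7 + 0.8 + 0.8 + 1.0 + 0.7 + 0.7 + 0.9 + 0.8 + 0.5 + 0.9) / 12 = 0.7500
σ̂ = s̄ / c₄ = 0.7500 / 0.9213 = 0.8141

0.814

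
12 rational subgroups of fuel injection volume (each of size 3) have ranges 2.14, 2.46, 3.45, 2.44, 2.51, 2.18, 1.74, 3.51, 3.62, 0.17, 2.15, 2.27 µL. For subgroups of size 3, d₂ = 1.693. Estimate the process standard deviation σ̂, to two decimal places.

1.41

R̄ = (2.14 + 2.46 + 3.45 + 2.44 + 2.51 + 2.18 + 1.74 + 3.51 + 3.62 + 0.17 + 2.15 + 2.27) / 12 = 2.3867
σ̂ = R̄ / d₂ = 2.3867 / 1.693 = 1.4097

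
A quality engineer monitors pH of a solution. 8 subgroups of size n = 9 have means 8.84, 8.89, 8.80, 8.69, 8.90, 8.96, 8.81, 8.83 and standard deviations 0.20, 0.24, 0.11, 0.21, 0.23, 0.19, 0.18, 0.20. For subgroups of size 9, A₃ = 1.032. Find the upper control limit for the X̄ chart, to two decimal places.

X̄̄ = (8.84 + 8.89 + 8.80 + 8.69 + 8.90 + 8.96 + 8.81 + 8.83) / 8 = 8.8400
s̄ = (0.20 + 0.24 + 0.11 + 0.21 + 0.23 + 0.19 + 0.18 + 0.20) / 8 = 0.1950
UCL = X̄̄ + A₃·s̄ = 8.8400 + 1.032 × 0.1950 = 9.0412

9.04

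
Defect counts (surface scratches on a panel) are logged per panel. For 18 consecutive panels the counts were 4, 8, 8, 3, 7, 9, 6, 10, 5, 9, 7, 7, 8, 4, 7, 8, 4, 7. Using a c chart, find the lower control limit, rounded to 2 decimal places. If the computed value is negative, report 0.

c̄ = (4 + 8 + 8 + 3 + 7 + 9 + 6 + 10 + 5 + 9 + 7 + 7 + 8 + 4 + 7 + 8 + 4 + 7) / 18 = 121 / 18 = 6.7222
LCL = c̄ − 3√c̄ = 6.7222 − 3 × 2.5927 = -1.0560 → 0 (cannot be negative)

0.00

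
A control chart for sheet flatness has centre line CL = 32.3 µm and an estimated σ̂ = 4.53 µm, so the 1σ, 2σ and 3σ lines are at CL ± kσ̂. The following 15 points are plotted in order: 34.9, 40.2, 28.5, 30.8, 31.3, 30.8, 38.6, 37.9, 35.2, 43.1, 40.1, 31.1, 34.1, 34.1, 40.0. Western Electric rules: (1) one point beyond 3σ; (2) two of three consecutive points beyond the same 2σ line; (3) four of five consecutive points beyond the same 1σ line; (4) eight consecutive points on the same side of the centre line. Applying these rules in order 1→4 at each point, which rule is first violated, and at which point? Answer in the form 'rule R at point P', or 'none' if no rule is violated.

rule 3 at point 11

Zone of each point (C = within 1σ̂, B = 1σ̂–2σ̂, A = 2σ̂–3σ̂, * = beyond 3σ̂; sign = side of CL): 1:+C, 2:+B, 3:-C, 4:-C, 5:-C, 6:-C, 7:+B, 8:+B, 9:+C, 10:+A, 11:+B, 12:-C, 13:+C, 14:+C, 15:+B
Rule 3 (four of five consecutive points beyond the same 1σ limit) is satisfied at point 11.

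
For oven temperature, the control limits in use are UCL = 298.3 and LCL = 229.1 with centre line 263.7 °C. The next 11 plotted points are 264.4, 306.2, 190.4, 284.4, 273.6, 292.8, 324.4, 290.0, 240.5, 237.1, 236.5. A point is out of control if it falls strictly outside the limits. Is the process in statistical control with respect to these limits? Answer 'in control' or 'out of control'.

out of control

Compare each point to [229.1, 298.3]: sample 2 = 306.2 > UCL; sample 3 = 190.4 < LCL; sample 7 = 324.4 > UCL.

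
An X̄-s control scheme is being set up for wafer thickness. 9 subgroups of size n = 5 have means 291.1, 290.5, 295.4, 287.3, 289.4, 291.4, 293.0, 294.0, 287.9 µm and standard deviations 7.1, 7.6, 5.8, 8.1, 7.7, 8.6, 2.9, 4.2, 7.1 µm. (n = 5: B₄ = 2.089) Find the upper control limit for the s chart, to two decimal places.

s̄ = (7.1 + 7.6 + 5.8 + 8.1 + 7.7 + 8.6 + 2.9 + 4.2 + 7.1) / 9 = 6.5667
UCL_s = B₄·s̄ = 2.089 × 6.5667 = 13.7178

13.72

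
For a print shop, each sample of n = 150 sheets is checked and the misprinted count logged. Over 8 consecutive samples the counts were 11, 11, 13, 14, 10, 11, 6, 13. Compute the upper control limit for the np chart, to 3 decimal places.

20.753

p̄ = Σdᵢ / (k·n) = 89 / (8 × 150) = 0.07417
UCL = np̄ + 3·√(np̄(1−p̄)) = 11.1250 + 3 × √(11.1250×0.92583) = 11.1250 + 3 × 3.2093 = 20.7530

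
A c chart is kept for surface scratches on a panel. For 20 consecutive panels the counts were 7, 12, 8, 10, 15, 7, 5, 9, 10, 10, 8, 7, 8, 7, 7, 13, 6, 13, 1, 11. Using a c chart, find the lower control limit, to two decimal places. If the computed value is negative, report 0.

c̄ = (7 + 12 + 8 + 10 + 15 + 7 + 5 + 9 + 10 + 10 + 8 + 7 + 8 + 7 + 7 + 13 + 6 + 13 + 1 + 11) / 20 = 174 / 20 = 8.7000
LCL = c̄ − 3√c̄ = 8.7000 − 3 × 2.9496 = -0.1487 → 0 (cannot be negative)

0.00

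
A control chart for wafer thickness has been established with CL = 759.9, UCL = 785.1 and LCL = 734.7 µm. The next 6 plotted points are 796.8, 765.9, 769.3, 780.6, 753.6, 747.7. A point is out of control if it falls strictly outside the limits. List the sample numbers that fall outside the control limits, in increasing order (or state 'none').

1

Compare each point to [734.7, 785.1]: sample 1 = 796.8 > UCL.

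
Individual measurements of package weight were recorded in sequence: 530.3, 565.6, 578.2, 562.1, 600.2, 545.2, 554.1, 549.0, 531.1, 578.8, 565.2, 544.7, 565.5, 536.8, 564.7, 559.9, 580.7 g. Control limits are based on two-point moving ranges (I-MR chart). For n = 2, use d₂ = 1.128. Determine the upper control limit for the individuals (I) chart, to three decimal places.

621.670

X̄ = (530.3 + 565.6 + 578.2 + 562.1 + 600.2 + 545.2 + 554.1 + 549.0 + 531.1 + 578.8 + 565.2 + 544.7 + 565.5 + 536.8 + 564.7 + 559.9 + 580.7) / 17 = 559.5353
Moving ranges: 35.3, 12.6, 16.1, 38.1, 55.0, 8.9, 5.1, 17.9, 47.7, 13.6, 20.5, 20.8, 28.7, 27.9, 4.8, 20.8; M̄R̄ = 373.8000 / 16 = 23.3625
UCL = X̄ + 3·M̄R̄/d₂ = 559.5353 + 3 × 23.3625 / 1.128 = 621.6696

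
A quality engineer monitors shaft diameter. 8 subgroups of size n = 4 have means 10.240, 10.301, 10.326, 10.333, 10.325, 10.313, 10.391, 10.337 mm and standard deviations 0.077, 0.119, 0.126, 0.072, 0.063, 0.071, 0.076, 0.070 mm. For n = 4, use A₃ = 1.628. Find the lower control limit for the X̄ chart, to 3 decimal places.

10.184

X̄̄ = (10.240 + 10.301 + 10.326 + 10.333 + 10.325 + 10.313 + 10.391 + 10.337) / 8 = 10.3208
s̄ = (0.077 + 0.119 + 0.126 + 0.072 + 0.063 + 0.071 + 0.076 + 0.070) / 8 = 0.0842
LCL = X̄̄ − A₃·s̄ = 10.3208 − 1.628 × 0.0842 = 10.1836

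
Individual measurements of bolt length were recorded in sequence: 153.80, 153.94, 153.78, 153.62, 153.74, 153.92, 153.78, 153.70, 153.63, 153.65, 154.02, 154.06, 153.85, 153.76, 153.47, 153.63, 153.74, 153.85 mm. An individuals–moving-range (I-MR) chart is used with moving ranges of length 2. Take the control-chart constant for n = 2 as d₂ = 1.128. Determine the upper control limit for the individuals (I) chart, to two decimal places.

154.16

X̄ = (153.80 + 153.94 + 153.78 + 153.62 + 153.74 + 153.92 + 153.78 + 153.70 + 153.63 + 153.65 + 154.02 + 154.06 + 153.85 + 153.76 + 153.47 + 153.63 + 153.74 + 153.85) / 18 = 153.7744
Moving ranges: 0.14, 0.16, 0.16, 0.12, 0.18, 0.14, 0.08, 0.07, 0.02, 0.37, 0.04, 0.21, 0.09, 0.29, 0.16, 0.11, 0.11; M̄R̄ = 2.4500 / 17 = 0.1441
UCL = X̄ + 3·M̄R̄/d₂ = 153.7744 + 3 × 0.1441 / 1.128 = 154.1577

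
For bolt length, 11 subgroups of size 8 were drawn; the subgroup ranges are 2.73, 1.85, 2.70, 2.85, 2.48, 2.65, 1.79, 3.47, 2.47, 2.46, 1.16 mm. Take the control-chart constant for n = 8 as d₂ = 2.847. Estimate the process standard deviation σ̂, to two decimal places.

0.85

R̄ = (2.73 + 1.85 + 2.70 + 2.85 + 2.48 + 2.65 + 1.79 + 3.47 + 2.47 + 2.46 + 1.16) / 11 = 2.4191
σ̂ = R̄ / d₂ = 2.4191 / 2.847 = 0.8497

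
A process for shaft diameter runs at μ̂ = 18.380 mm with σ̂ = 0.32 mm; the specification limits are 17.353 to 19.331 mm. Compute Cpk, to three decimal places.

Cpu = (USL − μ̂) / (3σ̂) = (19.331 − 18.380) / (3 × 0.32) = 0.9906; Cpl = (μ̂ − LSL) / (3σ̂) = (18.380 − 17.353) / (3 × 0.32) = 1.0698; Cpk = min(Cpu, Cpl) = 0.9906

0.991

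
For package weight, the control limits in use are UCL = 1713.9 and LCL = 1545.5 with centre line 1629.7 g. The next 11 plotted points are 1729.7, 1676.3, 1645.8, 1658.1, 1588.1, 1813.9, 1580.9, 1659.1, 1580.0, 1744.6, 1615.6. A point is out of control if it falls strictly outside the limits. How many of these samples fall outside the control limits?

3

Compare each point to [1545.5, 1713.9]: sample 1 = 1729.7 > UCL; sample 6 = 1813.9 > UCL; sample 10 = 1744.6 > UCL.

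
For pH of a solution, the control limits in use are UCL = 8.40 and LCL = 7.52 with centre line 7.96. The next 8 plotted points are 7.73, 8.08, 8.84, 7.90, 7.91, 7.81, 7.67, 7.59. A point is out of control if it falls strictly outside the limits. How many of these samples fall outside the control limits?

1

Compare each point to [7.52, 8.40]: sample 3 = 8.84 > UCL.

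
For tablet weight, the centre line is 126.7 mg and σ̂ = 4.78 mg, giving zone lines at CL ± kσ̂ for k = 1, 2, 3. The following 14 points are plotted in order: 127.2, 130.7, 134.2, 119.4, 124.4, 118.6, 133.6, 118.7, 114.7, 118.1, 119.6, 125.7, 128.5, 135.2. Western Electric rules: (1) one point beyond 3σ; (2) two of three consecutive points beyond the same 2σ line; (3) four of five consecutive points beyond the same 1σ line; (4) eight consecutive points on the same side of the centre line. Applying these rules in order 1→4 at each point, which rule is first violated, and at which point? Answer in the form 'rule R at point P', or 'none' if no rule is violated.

Zone of each point (C = within 1σ̂, B = 1σ̂–2σ̂, A = 2σ̂–3σ̂, * = beyond 3σ̂; sign = side of CL): 1:+C, 2:+C, 3:+B, 4:-B, 5:-C, 6:-B, 7:+B, 8:-B, 9:-A, 10:-B, 11:-B, 12:-C, 13:+C, 14:+B
Rule 3 (four of five consecutive points beyond the same 1σ limit) is satisfied at point 10.

rule 3 at point 10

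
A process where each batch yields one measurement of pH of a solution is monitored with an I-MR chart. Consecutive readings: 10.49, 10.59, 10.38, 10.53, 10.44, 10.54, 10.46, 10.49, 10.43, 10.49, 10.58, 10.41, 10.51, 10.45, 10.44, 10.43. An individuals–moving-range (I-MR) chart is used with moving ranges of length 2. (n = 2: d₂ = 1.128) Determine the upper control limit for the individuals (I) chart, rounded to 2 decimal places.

10.71

X̄ = (10.49 + 10.59 + 10.38 + 10.53 + 10.44 + 10.54 + 10.46 + 10.49 + 10.43 + 10.49 + 10.58 + 10.41 + 10.51 + 10.45 + 10.44 + 10.43) / 16 = 10.4787
Moving ranges: 0.10, 0.21, 0.15, 0.09, 0.10, 0.08, 0.03, 0.06, 0.06, 0.09, 0.17, 0.10, 0.06, 0.01, 0.01; M̄R̄ = 1.3200 / 15 = 0.0880
UCL = X̄ + 3·M̄R̄/d₂ = 10.4787 + 3 × 0.0880 / 1.128 = 10.7128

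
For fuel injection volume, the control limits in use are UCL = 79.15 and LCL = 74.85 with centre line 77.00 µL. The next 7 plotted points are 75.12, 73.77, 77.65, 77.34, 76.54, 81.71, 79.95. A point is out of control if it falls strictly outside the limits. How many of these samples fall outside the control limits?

3

Compare each point to [74.85, 79.15]: sample 2 = 73.77 < LCL; sample 6 = 81.71 > UCL; sample 7 = 79.95 > UCL.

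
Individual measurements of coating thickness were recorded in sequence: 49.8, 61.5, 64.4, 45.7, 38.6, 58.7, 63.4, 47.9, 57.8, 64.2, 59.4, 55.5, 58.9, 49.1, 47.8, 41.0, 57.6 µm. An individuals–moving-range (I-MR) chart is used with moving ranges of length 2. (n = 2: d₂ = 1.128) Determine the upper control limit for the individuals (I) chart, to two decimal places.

78.06

X̄ = (49.8 + 61.5 + 64.4 + 45.7 + 38.6 + 58.7 + 63.4 + 47.9 + 57.8 + 64.2 + 59.4 + 55.5 + 58.9 + 49.1 + 47.8 + 41.0 + 57.6) / 17 = 54.1941
Moving ranges: 11.7, 2.9, 18.7, 7.1, 20.1, 4.7, 15.5, 9.9, 6.4, 4.8, 3.9, 3.4, 9.8, 1.3, 6.8, 16.6; M̄R̄ = 143.6000 / 16 = 8.9750
UCL = X̄ + 3·M̄R̄/d₂ = 54.1941 + 3 × 8.9750 / 1.128 = 78.0638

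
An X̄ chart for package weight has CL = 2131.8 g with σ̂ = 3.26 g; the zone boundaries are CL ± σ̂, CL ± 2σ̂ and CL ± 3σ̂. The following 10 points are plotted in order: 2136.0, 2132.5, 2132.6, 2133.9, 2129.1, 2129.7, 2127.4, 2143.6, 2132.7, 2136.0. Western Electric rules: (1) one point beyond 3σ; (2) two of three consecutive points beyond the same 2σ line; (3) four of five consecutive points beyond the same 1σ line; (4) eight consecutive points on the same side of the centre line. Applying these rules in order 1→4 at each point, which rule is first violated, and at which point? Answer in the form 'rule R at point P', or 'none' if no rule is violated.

Zone of each point (C = within 1σ̂, B = 1σ̂–2σ̂, A = 2σ̂–3σ̂, * = beyond 3σ̂; sign = side of CL): 1:+B, 2:+C, 3:+C, 4:+C, 5:-C, 6:-C, 7:-B, 8:+*, 9:+C, 10:+B
Rule 1 (one point beyond the 3σ limits) is satisfied at point 8.

rule 1 at point 8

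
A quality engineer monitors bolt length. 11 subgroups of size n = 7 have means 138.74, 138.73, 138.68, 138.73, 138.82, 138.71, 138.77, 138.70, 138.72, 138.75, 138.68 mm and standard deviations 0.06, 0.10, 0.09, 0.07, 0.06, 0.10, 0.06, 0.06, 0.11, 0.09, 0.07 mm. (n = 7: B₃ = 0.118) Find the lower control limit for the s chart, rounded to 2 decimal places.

0.01

s̄ = (0.06 + 0.10 + 0.09 + 0.07 + 0.06 + 0.10 + 0.06 + 0.06 + 0.11 + 0.09 + 0.07) / 11 = 0.0791
LCL_s = B₃·s̄ = 0.118 × 0.0791 = 0.0093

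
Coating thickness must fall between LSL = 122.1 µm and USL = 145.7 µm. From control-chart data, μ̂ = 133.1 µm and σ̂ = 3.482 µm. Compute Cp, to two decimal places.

Cp = (USL − LSL) / (6σ̂) = (145.7 − 122.1) / (6 × 3.482) = 23.6000 / 20.8920 = 1.1296

1.13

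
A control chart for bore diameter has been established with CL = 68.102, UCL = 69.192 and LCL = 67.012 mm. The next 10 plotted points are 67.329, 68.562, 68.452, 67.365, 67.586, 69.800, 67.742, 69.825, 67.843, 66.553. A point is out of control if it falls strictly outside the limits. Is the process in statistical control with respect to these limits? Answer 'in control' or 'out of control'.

out of control

Compare each point to [67.012, 69.192]: sample 6 = 69.800 > UCL; sample 8 = 69.825 > UCL; sample 10 = 66.553 < LCL.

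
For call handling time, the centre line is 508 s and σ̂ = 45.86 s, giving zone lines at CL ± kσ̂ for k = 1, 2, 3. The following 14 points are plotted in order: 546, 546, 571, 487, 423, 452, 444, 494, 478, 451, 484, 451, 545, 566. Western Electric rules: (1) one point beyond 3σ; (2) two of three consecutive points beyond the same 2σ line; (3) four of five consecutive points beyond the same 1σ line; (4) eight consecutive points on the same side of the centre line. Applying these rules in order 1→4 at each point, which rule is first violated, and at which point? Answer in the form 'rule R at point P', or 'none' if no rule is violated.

rule 4 at point 11

Zone of each point (C = within 1σ̂, B = 1σ̂–2σ̂, A = 2σ̂–3σ̂, * = beyond 3σ̂; sign = side of CL): 1:+C, 2:+C, 3:+B, 4:-C, 5:-B, 6:-B, 7:-B, 8:-C, 9:-C, 10:-B, 11:-C, 12:-B, 13:+C, 14:+B
Rule 4 (eight consecutive points on the same side of the centre line) is satisfied at point 11.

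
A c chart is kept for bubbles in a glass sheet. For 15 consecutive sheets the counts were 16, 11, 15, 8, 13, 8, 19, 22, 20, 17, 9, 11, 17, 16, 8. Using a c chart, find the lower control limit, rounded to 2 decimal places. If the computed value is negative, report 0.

c̄ = (16 + 11 + 15 + 8 + 13 + 8 + 19 + 22 + 20 + 17 + 9 + 11 + 17 + 16 + 8) / 15 = 210 / 15 = 14.0000
LCL = c̄ − 3√c̄ = 14.0000 − 3 × 3.7417 = 2.7750

2.78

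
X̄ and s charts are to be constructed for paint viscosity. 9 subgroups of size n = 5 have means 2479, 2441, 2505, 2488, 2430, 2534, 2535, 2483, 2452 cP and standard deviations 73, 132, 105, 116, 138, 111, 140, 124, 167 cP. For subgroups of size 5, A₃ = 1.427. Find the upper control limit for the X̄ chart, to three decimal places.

2658.362

X̄̄ = (2479 + 2441 + 2505 + 2488 + 2430 + 2534 + 2535 + 2483 + 2452) / 9 = 2483.0000
s̄ = (73 + 132 + 105 + 116 + 138 + 111 + 140 + 124 + 167) / 9 = 122.8889
UCL = X̄̄ + A₃·s̄ = 2483.0000 + 1.427 × 122.8889 = 2658.3624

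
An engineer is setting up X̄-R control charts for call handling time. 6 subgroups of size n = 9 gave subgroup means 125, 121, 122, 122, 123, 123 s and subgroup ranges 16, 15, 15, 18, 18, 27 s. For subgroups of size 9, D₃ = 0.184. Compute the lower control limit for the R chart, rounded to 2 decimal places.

3.34

R̄ = (16 + 15 + 15 + 18 + 18 + 27) / 6 = 109.0000 / 6 = 18.1667
LCL_R = D₃·R̄ = 0.184 × 18.1667 = 3.3427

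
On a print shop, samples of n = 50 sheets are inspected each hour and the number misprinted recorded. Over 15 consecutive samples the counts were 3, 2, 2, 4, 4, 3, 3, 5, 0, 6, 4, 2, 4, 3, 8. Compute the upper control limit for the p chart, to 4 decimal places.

0.1794

p̄ = Σdᵢ / (k·n) = 53 / (15 × 50) = 0.07067
UCL = p̄ + 3·√(p̄(1−p̄)/n) = 0.07067 + 3 × √(0.07067×0.92933/50) = 0.07067 + 3 × 0.03624 = 0.17939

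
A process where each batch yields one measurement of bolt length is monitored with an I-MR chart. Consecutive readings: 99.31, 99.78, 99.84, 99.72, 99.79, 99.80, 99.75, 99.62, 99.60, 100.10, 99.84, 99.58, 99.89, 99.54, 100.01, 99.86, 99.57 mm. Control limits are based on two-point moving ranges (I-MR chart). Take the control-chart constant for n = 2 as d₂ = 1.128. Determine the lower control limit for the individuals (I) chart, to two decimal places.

X̄ = (99.31 + 99.78 + 99.84 + 99.72 + 99.79 + 99.80 + 99.75 + 99.62 + 99.60 + 100.10 + 99.84 + 99.58 + 99.89 + 99.54 + 100.01 + 99.86 + 99.57) / 17 = 99.7412
Moving ranges: 0.47, 0.06, 0.12, 0.07, 0.01, 0.05, 0.13, 0.02, 0.50, 0.26, 0.26, 0.31, 0.35, 0.47, 0.15, 0.29; M̄R̄ = 3.5200 / 16 = 0.2200
LCL = X̄ − 3·M̄R̄/d₂ = 99.7412 − 3 × 0.2200 / 1.128 = 99.1561

99.16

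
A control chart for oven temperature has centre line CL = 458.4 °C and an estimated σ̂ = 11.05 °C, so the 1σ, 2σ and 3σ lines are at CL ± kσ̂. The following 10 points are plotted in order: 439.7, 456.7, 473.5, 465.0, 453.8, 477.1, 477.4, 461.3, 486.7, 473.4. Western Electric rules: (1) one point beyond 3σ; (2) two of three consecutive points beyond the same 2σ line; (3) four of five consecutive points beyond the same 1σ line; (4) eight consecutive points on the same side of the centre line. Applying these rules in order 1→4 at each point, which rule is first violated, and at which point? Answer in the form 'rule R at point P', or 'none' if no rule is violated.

rule 3 at point 10

Zone of each point (C = within 1σ̂, B = 1σ̂–2σ̂, A = 2σ̂–3σ̂, * = beyond 3σ̂; sign = side of CL): 1:-B, 2:-C, 3:+B, 4:+C, 5:-C, 6:+B, 7:+B, 8:+C, 9:+A, 10:+B
Rule 3 (four of five consecutive points beyond the same 1σ limit) is satisfied at point 10.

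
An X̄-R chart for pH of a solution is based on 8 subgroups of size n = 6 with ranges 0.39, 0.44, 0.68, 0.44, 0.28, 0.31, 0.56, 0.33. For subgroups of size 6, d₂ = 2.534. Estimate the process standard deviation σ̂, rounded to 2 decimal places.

R̄ = (0.39 + 0.44 + 0.68 + 0.44 + 0.28 + 0.31 + 0.56 + 0.33) / 8 = 0.4288
σ̂ = R̄ / d₂ = 0.4288 / 2.534 = 0.1692

0.17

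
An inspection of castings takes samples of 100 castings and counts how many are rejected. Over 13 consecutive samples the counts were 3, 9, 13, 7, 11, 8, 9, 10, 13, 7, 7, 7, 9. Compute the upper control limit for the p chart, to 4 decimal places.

0.1714

p̄ = Σdᵢ / (k·n) = 113 / (13 × 100) = 0.08692
UCL = p̄ + 3·√(p̄(1−p̄)/n) = 0.08692 + 3 × √(0.08692×0.91308/100) = 0.08692 + 3 × 0.02817 = 0.17144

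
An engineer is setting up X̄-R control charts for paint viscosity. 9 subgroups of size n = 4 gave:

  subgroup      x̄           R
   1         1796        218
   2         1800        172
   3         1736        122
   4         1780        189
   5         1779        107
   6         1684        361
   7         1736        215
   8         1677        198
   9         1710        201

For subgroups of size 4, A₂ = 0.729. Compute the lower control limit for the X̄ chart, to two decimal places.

X̄̄ = (1796 + 1800 + 1736 + 1780 + 1779 + 1684 + 1736 + 1677 + 1710) / 9 = 15698.0000 / 9 = 1744.2222
R̄ = (218 + 172 + 122 + 189 + 107 + 361 + 215 + 198 + 201) / 9 = 1783.0000 / 9 = 198.1111
LCL = X̄̄ − A₂·R̄ = 1744.2222 − 0.729 × 198.1111 = 1599.7992

1599.80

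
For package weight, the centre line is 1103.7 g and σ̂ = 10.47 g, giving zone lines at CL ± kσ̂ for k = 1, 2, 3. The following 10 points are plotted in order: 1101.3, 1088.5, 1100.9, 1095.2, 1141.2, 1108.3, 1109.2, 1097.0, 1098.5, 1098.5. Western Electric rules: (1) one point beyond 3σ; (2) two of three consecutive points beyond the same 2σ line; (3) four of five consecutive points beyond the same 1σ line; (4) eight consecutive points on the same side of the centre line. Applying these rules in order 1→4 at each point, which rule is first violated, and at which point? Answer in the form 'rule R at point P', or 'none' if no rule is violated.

Zone of each point (C = within 1σ̂, B = 1σ̂–2σ̂, A = 2σ̂–3σ̂, * = beyond 3σ̂; sign = side of CL): 1:-C, 2:-B, 3:-C, 4:-C, 5:+*, 6:+C, 7:+C, 8:-C, 9:-C, 10:-C
Rule 1 (one point beyond the 3σ limits) is satisfied at point 5.

rule 1 at point 5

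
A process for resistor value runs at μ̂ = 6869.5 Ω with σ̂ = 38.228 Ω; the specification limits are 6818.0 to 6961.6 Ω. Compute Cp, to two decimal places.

0.63

Cp = (USL − LSL) / (6σ̂) = (6961.6 − 6818.0) / (6 × 38.228) = 143.6000 / 229.3680 = 0.6261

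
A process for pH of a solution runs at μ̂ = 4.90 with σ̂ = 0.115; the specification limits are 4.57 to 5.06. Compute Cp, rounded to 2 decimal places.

Cp = (USL − LSL) / (6σ̂) = (5.06 − 4.57) / (6 × 0.115) = 0.4900 / 0.6900 = 0.7101

0.71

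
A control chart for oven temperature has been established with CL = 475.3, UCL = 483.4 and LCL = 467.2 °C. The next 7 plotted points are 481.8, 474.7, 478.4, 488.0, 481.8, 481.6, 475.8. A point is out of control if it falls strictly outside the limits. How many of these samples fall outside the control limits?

Compare each point to [467.2, 483.4]: sample 4 = 488.0 > UCL.

1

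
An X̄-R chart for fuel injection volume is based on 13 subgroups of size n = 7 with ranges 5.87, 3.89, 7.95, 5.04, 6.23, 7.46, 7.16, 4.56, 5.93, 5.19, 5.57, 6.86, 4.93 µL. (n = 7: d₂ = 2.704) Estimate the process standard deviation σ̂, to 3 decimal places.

2.180

R̄ = (5.87 + 3.89 + 7.95 + 5.04 + 6.23 + 7.46 + 7.16 + 4.56 + 5.93 + 5.19 + 5.57 + 6.86 + 4.93) / 13 = 5.8954
σ̂ = R̄ / d₂ = 5.8954 / 2.704 = 2.1802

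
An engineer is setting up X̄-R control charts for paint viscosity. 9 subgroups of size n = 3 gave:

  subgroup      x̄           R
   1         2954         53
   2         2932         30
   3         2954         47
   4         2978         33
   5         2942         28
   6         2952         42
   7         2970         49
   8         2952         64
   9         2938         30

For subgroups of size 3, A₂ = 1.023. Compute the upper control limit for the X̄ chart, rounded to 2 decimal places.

X̄̄ = (2954 + 2932 + 2954 + 2978 + 2942 + 2952 + 2970 + 2952 + 2938) / 9 = 26572.0000 / 9 = 2952.4444
R̄ = (53 + 30 + 47 + 33 + 28 + 42 + 49 + 64 + 30) / 9 = 376.0000 / 9 = 41.7778
UCL = X̄̄ + A₂·R̄ = 2952.4444 + 1.023 × 41.7778 = 2995.1831

2995.18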